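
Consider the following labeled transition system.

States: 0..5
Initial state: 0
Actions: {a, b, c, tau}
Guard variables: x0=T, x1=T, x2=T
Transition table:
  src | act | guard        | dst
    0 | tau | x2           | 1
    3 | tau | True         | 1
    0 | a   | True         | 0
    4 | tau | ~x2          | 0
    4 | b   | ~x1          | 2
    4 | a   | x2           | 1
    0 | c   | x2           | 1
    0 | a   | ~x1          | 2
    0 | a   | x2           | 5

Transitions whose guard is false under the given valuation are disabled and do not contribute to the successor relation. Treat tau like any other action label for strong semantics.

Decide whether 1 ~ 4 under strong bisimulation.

Answer: NOT BISIMILAR

Trace:
Compute ~ classes (split until stable):
  round 0: {{0,1,2,3,4,5}}
  round 1: {{0},{1,2,5},{3},{4}}
Fixed point at round 2; 4 class(es).
1∈{1,2,5}, 4∈{4}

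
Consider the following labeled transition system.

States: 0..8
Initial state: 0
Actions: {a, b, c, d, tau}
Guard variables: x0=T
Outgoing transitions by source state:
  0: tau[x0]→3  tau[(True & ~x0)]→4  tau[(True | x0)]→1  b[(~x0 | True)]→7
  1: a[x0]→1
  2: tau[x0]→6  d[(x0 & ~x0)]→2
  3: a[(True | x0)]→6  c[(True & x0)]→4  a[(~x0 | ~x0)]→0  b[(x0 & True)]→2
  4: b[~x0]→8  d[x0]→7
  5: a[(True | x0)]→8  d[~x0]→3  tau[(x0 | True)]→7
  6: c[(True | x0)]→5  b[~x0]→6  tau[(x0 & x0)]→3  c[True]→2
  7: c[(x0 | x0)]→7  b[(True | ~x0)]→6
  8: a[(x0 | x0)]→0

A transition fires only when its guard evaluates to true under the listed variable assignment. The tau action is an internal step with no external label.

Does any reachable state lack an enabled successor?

Reach set: {0,1,2,3,4,5,6,7,8}
  0: b→7  tau→1  tau→3  [deg 3]
  1: a→1  [deg 1]
  2: tau→6  [deg 1]
  3: a→6  b→2  c→4  [deg 3]
  4: d→7  [deg 1]
  5: a→8  tau→7  [deg 2]
  6: c→2  c→5  tau→3  [deg 3]
  7: b→6  c→7  [deg 2]
  8: a→0  [deg 1]

Answer: DEADLOCK-FREE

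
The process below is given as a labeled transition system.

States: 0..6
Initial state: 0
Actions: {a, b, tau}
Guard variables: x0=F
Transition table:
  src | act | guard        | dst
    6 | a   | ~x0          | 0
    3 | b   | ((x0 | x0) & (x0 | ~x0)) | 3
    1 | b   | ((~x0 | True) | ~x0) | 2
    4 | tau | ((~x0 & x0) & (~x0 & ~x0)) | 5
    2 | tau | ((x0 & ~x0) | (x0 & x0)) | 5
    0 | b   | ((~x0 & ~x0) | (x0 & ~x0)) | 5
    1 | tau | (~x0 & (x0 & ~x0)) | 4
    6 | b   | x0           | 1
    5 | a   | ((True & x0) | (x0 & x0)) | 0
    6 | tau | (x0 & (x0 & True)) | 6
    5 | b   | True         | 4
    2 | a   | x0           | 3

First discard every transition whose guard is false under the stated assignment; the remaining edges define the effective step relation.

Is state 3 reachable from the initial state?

Answer: UNREACHABLE

Working:
After dropping false guards: 4 live edges.
L0 = {0}
L1 = {5}  total {0,5}
L2 = {4}  total {0,4,5}
Reach set: {0,4,5}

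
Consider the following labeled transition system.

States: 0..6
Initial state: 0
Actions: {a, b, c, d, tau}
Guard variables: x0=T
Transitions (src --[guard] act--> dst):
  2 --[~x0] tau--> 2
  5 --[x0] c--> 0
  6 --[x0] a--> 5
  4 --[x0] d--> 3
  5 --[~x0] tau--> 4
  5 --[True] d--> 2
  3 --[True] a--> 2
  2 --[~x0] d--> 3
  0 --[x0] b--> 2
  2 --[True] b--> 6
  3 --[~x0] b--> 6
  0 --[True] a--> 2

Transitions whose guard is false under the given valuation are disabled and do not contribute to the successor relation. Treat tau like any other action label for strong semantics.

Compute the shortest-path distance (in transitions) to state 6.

BFS to 6:
  depth 0: {0}
  depth 1: {2}
  depth 2: {6}
first hit 6 at d=2 via a·b

Answer: 2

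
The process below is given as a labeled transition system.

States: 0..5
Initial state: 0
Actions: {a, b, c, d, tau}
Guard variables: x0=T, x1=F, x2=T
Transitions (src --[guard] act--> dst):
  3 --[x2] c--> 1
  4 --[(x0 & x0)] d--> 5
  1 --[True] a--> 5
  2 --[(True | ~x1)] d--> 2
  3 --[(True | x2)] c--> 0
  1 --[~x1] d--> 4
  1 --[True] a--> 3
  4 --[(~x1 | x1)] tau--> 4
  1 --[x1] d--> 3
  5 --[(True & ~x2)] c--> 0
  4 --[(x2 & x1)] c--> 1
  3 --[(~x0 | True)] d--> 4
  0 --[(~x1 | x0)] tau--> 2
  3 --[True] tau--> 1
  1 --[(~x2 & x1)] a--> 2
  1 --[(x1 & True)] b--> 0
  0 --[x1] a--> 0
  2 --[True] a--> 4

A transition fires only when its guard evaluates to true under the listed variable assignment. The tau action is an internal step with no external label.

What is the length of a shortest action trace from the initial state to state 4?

Layered search for 4:
  L0 = {0}
  L1 = {2}
  L2 = {4}
first hit 4 at d=2 via tau·a

Answer: 2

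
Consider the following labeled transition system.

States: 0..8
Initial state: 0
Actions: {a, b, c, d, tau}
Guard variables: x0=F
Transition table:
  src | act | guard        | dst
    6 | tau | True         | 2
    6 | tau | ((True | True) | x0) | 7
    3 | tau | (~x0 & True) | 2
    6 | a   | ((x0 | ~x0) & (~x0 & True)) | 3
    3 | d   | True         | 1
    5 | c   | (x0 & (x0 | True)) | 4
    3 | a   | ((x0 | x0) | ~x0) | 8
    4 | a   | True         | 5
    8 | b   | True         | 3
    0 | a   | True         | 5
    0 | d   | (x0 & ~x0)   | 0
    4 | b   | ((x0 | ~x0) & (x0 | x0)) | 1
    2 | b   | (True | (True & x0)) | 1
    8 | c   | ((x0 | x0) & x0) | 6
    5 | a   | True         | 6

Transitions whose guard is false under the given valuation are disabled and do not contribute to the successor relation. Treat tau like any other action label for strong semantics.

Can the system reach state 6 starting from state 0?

11 transition(s) survive guard evaluation.
Layer 0: {0}
Layer 1: {5}  cumulative {0,5}
Layer 2: {6}  cumulative {0,5,6}
Layer 3: {2,3,7}  cumulative {0,2,3,5,6,7}
Layer 4: {1,8}  cumulative {0,1,2,3,5,6,7,8}
Reach set: {0,1,2,3,5,6,7,8}
Path to 6: a·a

Answer: REACHABLE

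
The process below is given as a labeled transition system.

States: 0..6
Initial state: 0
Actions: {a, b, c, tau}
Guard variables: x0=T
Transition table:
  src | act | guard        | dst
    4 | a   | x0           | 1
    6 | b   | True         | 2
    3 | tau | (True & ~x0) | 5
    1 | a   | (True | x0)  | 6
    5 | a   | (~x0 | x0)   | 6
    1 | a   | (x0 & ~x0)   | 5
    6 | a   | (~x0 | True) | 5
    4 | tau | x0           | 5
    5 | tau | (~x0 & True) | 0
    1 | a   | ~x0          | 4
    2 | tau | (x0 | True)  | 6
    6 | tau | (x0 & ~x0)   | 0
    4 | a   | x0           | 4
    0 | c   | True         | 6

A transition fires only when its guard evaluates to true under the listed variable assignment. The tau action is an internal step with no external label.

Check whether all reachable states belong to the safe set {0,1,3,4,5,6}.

Answer: INVARIANT VIOLATED at state 2

Trace:
Safe = {0,1,3,4,5,6}
R = {0,2,5,6}
  0: safe
  2: VIOLATES
  5: safe
  6: safe
counterexample path to 2: c·b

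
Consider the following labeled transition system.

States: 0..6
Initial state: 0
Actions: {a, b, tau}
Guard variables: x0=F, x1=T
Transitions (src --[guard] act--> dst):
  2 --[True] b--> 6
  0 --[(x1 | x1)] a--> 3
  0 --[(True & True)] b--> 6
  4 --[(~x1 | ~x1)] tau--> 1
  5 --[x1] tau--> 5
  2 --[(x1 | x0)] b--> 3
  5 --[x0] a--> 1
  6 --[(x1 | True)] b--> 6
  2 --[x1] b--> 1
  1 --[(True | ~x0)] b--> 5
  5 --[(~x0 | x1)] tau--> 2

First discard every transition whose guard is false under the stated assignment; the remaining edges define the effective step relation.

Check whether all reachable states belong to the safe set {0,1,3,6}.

Inv-set: {0,1,3,6}
Reach set: {0,3,6}
  0: ok
  3: ok
  6: ok

Answer: INVARIANT HOLDS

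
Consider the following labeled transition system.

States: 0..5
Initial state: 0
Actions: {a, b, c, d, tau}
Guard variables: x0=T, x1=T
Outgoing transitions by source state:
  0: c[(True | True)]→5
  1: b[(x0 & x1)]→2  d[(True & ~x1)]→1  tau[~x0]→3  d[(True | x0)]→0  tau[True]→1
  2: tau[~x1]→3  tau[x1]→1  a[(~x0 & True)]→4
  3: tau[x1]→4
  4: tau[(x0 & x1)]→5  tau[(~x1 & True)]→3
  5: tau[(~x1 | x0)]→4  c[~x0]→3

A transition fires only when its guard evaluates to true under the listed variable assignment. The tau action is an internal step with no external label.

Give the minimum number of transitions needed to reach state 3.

BFS to 3:
  depth 0: {0}
  depth 1: {5}
  depth 2: {4}
3 never appears.

Answer: UNREACHABLE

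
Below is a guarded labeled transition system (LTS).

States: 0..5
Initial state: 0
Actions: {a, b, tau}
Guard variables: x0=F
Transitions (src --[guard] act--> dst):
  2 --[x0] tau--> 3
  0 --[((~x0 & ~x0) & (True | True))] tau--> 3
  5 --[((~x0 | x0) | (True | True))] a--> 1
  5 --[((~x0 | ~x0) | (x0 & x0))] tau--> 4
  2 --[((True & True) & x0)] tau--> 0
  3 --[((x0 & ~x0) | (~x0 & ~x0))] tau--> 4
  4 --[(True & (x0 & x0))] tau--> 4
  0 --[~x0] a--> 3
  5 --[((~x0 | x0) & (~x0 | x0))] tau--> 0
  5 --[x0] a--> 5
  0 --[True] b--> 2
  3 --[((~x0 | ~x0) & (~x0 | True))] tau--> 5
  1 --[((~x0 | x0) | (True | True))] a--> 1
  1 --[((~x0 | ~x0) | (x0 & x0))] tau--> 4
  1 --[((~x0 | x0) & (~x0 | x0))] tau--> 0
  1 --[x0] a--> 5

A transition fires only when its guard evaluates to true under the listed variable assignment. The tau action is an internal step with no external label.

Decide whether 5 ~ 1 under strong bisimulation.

Answer: BISIMILAR

Analysis:
Compute ~ classes (split until stable):
  round 0: {{0,1,2,3,4,5}}
  round 1: {{0},{1,5},{2,4},{3}}
4 equivalence class(es) (converged in 2)
5∈{1,5}, 1∈{1,5}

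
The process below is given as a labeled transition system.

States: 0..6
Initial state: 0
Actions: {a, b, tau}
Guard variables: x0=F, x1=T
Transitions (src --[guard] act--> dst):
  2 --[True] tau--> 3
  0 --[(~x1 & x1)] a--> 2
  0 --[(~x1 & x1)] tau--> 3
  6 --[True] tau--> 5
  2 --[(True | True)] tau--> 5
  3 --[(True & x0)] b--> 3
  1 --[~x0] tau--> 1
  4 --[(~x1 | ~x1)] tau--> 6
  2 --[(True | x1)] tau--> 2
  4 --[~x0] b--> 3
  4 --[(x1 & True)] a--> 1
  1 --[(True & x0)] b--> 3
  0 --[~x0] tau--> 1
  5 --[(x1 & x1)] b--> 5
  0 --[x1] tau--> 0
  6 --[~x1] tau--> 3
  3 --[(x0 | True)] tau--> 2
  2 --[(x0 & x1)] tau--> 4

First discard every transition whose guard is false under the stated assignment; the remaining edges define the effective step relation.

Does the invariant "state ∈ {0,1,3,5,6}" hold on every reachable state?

Answer: INVARIANT HOLDS

Working:
Inv-set: {0,1,3,5,6}
Reach set: {0,1}
  0: ✓
  1: ✓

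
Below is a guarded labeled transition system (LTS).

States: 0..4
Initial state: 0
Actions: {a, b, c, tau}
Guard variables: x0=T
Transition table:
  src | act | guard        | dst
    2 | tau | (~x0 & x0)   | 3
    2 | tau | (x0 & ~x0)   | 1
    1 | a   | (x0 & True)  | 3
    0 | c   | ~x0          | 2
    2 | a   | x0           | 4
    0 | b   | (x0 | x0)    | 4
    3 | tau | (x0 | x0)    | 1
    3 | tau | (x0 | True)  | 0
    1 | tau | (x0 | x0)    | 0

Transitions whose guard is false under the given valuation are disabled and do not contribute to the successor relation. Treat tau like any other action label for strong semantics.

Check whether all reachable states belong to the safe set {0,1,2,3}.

Answer: INVARIANT VIOLATED at state 4

Trace:
Safe = {0,1,2,3}
Reachable = {0,4}
  0: ✓
  4: VIOLATES
counterexample path to 4: b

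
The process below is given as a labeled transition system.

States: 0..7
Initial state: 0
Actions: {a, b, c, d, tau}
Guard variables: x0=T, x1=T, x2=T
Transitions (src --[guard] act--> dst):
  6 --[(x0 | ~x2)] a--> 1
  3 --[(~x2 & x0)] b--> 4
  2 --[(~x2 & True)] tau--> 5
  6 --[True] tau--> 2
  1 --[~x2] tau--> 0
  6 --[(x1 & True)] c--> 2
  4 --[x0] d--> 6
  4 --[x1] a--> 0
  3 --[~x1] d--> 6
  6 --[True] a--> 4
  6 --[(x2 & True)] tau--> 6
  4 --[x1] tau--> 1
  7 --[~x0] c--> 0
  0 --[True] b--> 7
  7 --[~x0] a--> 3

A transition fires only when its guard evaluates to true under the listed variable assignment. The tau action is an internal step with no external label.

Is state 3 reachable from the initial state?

Guard filter leaves 9 enabled edge(s).
depth 0: {0}
depth 1: {7}  cumulative {0,7}
Reach set: {0,7}

Answer: UNREACHABLE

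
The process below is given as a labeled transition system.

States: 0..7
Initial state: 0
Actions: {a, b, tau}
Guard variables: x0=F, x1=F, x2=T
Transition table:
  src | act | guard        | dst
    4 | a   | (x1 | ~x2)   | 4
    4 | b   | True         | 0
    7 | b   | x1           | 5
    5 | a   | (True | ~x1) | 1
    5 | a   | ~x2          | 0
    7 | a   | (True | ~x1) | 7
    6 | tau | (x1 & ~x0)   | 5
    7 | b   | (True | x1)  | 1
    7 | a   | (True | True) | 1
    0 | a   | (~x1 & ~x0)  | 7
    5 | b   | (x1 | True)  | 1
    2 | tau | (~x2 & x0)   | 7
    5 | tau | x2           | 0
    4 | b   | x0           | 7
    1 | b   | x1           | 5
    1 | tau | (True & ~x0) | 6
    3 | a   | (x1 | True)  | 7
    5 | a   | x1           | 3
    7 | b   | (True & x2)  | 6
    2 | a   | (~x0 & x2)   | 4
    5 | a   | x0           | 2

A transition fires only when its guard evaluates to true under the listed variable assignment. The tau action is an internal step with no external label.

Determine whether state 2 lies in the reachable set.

After dropping false guards: 12 live edges.
L0 = {0}
L1 = {7}  total {0,7}
L2 = {1,6}  total {0,1,6,7}
Reachable = {0,1,6,7}

Answer: UNREACHABLE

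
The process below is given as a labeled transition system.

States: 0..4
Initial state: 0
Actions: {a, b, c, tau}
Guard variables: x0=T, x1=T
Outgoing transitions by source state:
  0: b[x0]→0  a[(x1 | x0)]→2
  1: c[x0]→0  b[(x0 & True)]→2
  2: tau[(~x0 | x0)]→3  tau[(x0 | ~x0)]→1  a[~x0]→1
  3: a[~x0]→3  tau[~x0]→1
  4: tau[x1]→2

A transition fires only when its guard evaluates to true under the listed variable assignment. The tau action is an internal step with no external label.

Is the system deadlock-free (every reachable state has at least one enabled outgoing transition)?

Answer: DEADLOCK at state 3

Working:
Reachable = {0,1,2,3}
  0: a→2  b→0  [2 out]
  1: b→2  c→0  [2 out]
  2: tau→1  tau→3  [2 out]
  3: ∅  [STUCK]
trace reaching 3: a·tau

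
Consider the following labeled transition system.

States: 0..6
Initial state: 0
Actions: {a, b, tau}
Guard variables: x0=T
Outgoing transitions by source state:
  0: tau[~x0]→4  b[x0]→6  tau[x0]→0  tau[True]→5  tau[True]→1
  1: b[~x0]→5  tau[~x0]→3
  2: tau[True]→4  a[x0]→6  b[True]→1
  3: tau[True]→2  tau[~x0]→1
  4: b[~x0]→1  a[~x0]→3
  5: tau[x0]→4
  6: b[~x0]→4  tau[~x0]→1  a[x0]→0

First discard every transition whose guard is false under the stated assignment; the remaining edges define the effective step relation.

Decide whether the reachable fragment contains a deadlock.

Answer: DEADLOCK at state 1

Analysis:
Reach set: {0,1,4,5,6}
  0: b→6  tau→0  tau→1  tau→5  [4 out]
  1: ∅  [no exit]
  4: ∅  [no exit]
  5: tau→4  [1 out]
  6: a→0  [1 out]
trace reaching 1: tau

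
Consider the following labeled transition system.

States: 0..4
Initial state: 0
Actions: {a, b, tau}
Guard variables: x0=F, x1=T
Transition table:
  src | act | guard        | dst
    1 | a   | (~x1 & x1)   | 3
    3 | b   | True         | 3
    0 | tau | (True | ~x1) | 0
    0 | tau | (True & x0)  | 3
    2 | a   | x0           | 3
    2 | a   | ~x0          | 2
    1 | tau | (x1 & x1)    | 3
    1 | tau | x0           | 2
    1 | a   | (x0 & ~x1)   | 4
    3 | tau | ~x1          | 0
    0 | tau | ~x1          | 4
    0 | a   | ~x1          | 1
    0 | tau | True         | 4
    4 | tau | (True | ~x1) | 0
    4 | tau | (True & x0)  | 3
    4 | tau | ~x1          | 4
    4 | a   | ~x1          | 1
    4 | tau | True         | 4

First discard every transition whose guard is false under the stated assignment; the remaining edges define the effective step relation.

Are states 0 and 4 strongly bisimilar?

Answer: BISIMILAR

Working:
Bisimulation quotient by refinement:
  P[0] = {{0,1,2,3,4}}
  P[1] = {{0,1,4},{2},{3}}
  P[2] = {{0,4},{1},{2},{3}}
Fixed point at round 3; 4 class(es).
class of 0: {0,4}; class of 4: {0,4}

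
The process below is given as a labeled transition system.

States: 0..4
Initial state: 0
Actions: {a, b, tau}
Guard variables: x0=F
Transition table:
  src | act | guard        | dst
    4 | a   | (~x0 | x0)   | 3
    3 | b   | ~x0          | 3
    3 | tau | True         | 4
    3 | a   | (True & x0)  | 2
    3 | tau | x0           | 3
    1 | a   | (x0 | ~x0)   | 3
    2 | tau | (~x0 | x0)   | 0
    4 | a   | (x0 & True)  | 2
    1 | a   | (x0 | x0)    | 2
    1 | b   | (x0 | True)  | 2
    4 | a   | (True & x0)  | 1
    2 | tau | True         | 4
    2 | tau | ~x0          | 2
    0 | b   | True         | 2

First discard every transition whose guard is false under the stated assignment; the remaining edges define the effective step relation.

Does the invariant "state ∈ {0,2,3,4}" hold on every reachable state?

Safe = {0,2,3,4}
Reachable = {0,2,3,4}
  0: safe
  2: safe
  3: safe
  4: safe

Answer: INVARIANT HOLDS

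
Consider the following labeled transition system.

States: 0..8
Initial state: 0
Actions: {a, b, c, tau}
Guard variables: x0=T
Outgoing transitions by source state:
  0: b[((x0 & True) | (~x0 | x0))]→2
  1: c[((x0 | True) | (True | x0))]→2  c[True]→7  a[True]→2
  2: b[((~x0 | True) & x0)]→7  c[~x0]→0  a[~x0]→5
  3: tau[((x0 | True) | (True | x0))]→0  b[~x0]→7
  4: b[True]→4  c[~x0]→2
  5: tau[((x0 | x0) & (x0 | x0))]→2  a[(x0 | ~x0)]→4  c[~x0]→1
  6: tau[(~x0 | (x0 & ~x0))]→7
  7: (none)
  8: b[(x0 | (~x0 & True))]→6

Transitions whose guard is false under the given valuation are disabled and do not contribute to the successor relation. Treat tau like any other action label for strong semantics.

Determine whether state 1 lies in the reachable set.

Answer: UNREACHABLE

Working:
10 transition(s) survive guard evaluation.
L0 = {0}
L1 = {2}  total {0,2}
L2 = {7}  total {0,2,7}
Reachable = {0,2,7}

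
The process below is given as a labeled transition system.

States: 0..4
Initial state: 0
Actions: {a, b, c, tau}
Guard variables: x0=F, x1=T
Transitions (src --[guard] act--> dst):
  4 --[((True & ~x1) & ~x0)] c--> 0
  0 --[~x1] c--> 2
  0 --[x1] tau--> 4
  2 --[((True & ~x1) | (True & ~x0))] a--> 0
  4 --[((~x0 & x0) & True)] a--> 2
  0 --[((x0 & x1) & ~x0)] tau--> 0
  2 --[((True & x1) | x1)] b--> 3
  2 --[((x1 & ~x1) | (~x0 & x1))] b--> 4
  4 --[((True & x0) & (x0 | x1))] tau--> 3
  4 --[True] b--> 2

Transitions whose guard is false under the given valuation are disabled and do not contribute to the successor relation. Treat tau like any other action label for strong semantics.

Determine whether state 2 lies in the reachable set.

Answer: REACHABLE

Analysis:
5 transition(s) survive guard evaluation.
depth 0: {0}
depth 1: {4}  now seen {0,4}
depth 2: {2}  now seen {0,2,4}
depth 3: {3}  now seen {0,2,3,4}
Reach set: {0,2,3,4}
witness 2: tau·b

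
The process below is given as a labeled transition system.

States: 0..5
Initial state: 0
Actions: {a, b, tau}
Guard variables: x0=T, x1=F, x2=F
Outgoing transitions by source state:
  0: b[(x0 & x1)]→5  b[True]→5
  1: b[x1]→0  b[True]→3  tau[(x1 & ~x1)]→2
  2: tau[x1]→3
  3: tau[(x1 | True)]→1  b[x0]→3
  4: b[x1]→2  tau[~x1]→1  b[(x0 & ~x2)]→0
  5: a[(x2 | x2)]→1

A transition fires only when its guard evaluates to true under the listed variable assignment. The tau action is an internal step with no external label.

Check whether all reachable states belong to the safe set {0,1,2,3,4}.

Answer: INVARIANT VIOLATED at state 5

Analysis:
Inv-set: {0,1,2,3,4}
R = {0,5}
  0: safe
  5: outside
reach 5 via b — violates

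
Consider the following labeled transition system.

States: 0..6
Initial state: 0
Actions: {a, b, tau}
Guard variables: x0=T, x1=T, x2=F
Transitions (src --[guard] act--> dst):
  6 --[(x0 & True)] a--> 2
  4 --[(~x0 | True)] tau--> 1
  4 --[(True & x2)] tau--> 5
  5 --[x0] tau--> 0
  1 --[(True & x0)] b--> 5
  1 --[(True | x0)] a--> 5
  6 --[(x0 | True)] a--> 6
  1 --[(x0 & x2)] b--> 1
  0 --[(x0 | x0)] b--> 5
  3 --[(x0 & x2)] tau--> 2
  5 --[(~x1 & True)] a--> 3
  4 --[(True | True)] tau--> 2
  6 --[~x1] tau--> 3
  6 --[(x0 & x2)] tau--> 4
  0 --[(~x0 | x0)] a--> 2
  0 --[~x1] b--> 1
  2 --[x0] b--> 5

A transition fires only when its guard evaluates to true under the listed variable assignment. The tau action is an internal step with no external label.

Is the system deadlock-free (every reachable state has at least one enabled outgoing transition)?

Answer: DEADLOCK-FREE

Trace:
Reach set: {0,2,5}
  0: a→2  b→5  [deg 2]
  2: b→5  [deg 1]
  5: tau→0  [deg 1]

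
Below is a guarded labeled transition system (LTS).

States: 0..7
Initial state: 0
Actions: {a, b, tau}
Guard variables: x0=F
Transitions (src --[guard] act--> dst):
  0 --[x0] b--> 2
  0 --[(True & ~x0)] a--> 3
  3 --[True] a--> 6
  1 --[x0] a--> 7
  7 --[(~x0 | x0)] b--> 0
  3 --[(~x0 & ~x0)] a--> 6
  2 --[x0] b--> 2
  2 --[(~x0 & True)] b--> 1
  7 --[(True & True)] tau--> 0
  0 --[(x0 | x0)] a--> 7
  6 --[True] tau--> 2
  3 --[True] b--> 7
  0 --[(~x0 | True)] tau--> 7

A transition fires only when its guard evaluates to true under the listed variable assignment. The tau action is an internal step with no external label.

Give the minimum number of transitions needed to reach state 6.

Answer: 2

Analysis:
Breadth-first toward 6:
  L0 = {0}
  L1 = {3,7}
  L2 = {6}
depth(6)=2, e.g. a·a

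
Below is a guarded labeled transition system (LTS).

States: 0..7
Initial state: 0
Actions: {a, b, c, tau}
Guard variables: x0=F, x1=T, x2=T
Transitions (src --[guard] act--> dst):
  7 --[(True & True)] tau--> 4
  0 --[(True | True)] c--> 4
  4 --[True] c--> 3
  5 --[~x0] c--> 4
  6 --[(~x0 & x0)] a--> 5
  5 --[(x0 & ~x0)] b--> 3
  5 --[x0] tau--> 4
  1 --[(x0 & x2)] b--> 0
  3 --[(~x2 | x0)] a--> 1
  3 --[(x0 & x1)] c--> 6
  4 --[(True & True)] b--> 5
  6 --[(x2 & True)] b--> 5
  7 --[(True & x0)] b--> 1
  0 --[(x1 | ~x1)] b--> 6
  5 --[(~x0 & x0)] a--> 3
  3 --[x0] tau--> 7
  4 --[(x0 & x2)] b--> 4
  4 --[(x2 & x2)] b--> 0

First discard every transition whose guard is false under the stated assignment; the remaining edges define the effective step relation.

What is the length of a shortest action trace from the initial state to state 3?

Breadth-first toward 3:
  L0 = {0}
  L1 = {4,6}
  L2 = {3,5}
first hit 3 at d=2 via c·c

Answer: 2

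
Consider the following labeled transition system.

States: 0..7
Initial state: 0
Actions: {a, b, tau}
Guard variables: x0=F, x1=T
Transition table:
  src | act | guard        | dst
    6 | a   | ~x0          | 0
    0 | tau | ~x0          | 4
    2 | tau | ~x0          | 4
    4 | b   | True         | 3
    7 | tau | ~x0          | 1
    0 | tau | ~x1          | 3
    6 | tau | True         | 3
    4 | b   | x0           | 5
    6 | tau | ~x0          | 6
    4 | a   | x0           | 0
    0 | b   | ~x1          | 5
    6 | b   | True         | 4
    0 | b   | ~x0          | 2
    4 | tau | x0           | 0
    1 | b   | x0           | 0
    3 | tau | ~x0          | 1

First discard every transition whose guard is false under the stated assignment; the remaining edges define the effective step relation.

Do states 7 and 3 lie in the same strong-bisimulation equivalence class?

Bisimulation quotient by refinement:
  π0 = {{0,1,2,3,4,5,6,7}}
  π1 = {{0},{1,5},{2,3,7},{4},{6}}
  π2 = {{0},{1,5},{2},{3,7},{4},{6}}
6 equivalence class(es) (converged in 3)
7∈{3,7}, 3∈{3,7}

Answer: BISIMILAR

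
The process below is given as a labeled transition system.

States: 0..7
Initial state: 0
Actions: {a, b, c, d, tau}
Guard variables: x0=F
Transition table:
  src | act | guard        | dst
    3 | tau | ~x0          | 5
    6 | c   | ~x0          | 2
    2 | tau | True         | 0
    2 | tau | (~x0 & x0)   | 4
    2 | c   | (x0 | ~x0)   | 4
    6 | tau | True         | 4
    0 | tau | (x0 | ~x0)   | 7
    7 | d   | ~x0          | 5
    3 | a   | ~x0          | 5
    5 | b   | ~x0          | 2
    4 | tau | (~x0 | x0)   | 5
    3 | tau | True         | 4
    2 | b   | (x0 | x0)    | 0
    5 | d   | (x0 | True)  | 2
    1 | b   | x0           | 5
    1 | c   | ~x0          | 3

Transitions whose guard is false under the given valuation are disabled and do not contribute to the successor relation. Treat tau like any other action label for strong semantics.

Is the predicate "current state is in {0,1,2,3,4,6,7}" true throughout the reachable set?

Safe = {0,1,2,3,4,6,7}
Reachable = {0,2,4,5,7}
  0: ✓
  2: ✓
  4: ✓
  5: outside
  7: ✓
witness against invariant: tau·d → 5

Answer: INVARIANT VIOLATED at state 5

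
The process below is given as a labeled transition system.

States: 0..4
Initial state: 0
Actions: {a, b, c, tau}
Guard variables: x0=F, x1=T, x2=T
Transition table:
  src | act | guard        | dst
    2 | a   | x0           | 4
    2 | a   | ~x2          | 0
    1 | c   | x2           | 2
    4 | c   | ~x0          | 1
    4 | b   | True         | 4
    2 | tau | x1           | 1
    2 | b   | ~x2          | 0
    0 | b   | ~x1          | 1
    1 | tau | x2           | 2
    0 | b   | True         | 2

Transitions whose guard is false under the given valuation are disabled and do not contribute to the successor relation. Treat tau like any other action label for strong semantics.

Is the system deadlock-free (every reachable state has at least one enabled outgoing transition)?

Reachable = {0,1,2}
  0: b→2  [1 exit(s)]
  1: c→2  tau→2  [2 exit(s)]
  2: tau→1  [1 exit(s)]

Answer: DEADLOCK-FREE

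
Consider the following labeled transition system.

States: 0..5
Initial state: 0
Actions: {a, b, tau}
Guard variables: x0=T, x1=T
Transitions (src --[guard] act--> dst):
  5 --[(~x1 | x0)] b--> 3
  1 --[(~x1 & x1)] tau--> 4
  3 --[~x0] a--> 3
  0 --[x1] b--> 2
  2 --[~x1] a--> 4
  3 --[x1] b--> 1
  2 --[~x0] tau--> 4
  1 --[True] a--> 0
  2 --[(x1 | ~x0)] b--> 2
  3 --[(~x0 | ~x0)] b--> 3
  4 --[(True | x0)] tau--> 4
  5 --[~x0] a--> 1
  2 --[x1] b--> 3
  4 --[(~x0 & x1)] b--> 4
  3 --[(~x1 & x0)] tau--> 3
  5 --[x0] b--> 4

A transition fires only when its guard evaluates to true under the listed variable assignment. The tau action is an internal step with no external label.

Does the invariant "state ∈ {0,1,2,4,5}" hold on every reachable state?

Inv-set: {0,1,2,4,5}
Reach set: {0,1,2,3}
  0: ✓
  1: ✓
  2: ✓
  3: ✗ unsafe
counterexample path to 3: b·b

Answer: INVARIANT VIOLATED at state 3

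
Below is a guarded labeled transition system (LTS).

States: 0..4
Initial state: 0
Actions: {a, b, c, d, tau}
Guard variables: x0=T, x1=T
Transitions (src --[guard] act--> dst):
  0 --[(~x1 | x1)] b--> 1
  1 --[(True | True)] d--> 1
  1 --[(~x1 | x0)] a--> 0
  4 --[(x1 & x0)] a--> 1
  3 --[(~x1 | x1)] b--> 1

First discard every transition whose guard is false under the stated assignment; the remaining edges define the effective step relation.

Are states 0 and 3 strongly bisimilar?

Answer: BISIMILAR

Trace:
Refine partition for ~:
  P[0] = {{0,1,2,3,4}}
  P[1] = {{0,3},{1},{2},{4}}
4 equivalence class(es) (converged in 2)
[0]={0,3}  [3]={0,3}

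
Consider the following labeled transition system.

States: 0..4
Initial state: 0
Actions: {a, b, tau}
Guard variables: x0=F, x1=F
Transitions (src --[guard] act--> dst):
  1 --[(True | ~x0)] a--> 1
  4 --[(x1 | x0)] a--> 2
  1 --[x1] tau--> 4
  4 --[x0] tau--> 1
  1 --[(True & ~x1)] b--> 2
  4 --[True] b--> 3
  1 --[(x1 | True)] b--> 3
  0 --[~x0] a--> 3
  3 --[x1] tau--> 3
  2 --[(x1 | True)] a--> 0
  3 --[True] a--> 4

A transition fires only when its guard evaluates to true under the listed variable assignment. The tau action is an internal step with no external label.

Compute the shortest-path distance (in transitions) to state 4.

Answer: 2

Working:
Layered search for 4:
  L0 = {0}
  L1 = {3}
  L2 = {4}
depth(4)=2, e.g. a·a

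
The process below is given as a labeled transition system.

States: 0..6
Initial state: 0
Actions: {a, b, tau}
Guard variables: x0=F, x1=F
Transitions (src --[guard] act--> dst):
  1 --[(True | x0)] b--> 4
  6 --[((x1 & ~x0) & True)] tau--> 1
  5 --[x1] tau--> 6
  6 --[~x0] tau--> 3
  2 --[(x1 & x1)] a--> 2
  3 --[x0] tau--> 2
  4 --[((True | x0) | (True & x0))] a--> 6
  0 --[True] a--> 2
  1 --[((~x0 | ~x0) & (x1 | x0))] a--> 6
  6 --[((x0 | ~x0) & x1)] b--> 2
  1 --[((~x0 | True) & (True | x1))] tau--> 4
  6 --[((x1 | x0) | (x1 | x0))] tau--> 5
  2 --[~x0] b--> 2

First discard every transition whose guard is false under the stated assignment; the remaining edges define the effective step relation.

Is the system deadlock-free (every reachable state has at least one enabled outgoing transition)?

Answer: DEADLOCK-FREE

Analysis:
Reachable = {0,2}
  0: a→2  [1 out]
  2: b→2  [1 out]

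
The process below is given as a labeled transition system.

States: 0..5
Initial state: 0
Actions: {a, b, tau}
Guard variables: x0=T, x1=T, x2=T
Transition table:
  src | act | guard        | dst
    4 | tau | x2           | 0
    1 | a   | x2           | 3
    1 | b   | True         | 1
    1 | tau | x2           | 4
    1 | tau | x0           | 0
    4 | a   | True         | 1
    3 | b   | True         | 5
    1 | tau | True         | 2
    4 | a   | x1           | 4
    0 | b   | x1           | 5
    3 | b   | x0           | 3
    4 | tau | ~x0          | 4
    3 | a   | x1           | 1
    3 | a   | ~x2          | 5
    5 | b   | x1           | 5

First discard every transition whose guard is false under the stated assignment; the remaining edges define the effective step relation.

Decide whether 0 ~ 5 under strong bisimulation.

Answer: BISIMILAR

Analysis:
Bisimulation quotient by refinement:
  P[0] = {{0,1,2,3,4,5}}
  P[1] = {{0,5},{1},{2},{3},{4}}
5 equivalence class(es) (converged in 2)
0∈{0,5}, 5∈{0,5}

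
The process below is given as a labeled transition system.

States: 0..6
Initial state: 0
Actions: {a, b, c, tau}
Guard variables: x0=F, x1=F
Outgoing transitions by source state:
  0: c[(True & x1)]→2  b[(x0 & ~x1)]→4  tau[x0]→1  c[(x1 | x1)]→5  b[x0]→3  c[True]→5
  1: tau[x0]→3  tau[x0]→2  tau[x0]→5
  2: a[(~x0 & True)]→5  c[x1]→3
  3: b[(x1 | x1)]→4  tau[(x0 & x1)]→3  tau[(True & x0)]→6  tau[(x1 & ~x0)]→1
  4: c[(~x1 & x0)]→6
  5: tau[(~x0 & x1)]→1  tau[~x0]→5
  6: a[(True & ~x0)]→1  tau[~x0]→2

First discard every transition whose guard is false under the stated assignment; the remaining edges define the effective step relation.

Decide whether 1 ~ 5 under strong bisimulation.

Answer: NOT BISIMILAR

Trace:
Bisimulation quotient by refinement:
  π0 = {{0,1,2,3,4,5,6}}
  π1 = {{0},{1,3,4},{2},{5},{6}}
stable after 2 split(s): 5 block(s)
class of 1: {1,3,4}; class of 5: {5}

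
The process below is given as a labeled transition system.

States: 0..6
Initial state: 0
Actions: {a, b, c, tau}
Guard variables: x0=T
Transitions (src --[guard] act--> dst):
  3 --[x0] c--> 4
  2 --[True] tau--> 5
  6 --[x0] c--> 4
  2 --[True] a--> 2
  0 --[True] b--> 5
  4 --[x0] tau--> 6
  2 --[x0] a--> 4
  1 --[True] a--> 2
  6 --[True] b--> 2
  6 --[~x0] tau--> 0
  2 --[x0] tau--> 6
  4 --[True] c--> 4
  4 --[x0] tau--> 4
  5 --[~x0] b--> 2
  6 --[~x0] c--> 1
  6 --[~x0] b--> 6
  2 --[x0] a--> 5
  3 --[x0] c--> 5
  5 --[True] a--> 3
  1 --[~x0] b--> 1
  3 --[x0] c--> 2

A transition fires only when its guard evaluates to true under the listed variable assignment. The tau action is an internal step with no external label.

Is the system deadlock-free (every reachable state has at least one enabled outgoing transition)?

Reach set: {0,2,3,4,5,6}
  0: b→5  [1 exit(s)]
  2: a→2  a→4  a→5  tau→5  tau→6  [5 exit(s)]
  3: c→2  c→4  c→5  [3 exit(s)]
  4: c→4  tau→4  tau→6  [3 exit(s)]
  5: a→3  [1 exit(s)]
  6: b→2  c→4  [2 exit(s)]

Answer: DEADLOCK-FREE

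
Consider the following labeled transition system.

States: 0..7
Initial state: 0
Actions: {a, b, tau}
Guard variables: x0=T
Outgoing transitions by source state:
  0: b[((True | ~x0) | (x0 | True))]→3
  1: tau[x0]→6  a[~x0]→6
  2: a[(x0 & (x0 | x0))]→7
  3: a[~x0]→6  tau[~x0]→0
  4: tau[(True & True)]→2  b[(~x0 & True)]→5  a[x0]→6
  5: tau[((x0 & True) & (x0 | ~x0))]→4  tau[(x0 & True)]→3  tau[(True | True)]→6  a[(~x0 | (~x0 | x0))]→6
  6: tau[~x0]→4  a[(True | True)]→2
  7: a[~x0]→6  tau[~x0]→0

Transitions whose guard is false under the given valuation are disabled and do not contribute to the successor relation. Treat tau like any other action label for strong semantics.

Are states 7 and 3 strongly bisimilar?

Compute ~ classes (split until stable):
  round 0: {{0,1,2,3,4,5,6,7}}
  round 1: {{0},{1},{2,6},{3,7},{4,5}}
  round 2: {{0},{1},{2},{3,7},{4},{5},{6}}
7 equivalence class(es) (converged in 3)
[7]={3,7}  [3]={3,7}

Answer: BISIMILAR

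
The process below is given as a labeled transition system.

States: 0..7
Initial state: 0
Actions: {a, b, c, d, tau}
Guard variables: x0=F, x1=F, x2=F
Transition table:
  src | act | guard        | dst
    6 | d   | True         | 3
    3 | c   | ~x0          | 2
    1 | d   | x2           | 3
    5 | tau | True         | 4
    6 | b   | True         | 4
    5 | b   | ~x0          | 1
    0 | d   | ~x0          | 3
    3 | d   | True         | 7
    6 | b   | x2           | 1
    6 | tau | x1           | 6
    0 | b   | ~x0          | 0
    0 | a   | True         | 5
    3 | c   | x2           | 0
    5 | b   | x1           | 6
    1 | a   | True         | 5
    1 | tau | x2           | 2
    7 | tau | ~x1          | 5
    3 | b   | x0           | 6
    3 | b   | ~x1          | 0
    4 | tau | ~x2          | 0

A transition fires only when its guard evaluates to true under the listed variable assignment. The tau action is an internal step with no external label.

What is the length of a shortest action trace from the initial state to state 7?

Answer: 2

Working:
Layered search for 7:
  L0 = {0}
  L1 = {3,5}
  L2 = {1,2,4,7}
first hit 7 at d=2 via d·d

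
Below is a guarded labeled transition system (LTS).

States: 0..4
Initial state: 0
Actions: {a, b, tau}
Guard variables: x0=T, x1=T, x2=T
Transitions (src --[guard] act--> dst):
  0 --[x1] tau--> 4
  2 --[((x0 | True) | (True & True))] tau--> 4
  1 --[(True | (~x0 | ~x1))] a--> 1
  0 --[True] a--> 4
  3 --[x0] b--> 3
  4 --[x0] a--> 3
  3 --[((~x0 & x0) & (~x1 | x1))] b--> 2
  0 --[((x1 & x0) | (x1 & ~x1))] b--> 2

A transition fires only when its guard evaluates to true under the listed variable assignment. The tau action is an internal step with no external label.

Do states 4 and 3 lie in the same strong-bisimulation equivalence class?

Answer: NOT BISIMILAR

Working:
Bisimulation quotient by refinement:
  π0 = {{0,1,2,3,4}}
  π1 = {{0},{1,4},{2},{3}}
  π2 = {{0},{1},{2},{3},{4}}
stable after 3 split(s): 5 block(s)
class of 4: {4}; class of 3: {3}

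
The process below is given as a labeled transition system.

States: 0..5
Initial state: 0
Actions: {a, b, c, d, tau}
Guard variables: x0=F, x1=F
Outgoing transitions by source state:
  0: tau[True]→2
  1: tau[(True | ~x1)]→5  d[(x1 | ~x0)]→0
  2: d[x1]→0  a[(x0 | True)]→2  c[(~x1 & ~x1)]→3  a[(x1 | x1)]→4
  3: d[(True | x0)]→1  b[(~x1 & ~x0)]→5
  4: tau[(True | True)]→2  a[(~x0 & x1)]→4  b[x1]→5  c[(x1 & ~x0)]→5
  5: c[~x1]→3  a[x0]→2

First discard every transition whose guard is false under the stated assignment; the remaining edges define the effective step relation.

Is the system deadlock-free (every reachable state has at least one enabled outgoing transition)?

Reachable = {0,1,2,3,5}
  0: tau→2  [deg 1]
  1: d→0  tau→5  [deg 2]
  2: a→2  c→3  [deg 2]
  3: b→5  d→1  [deg 2]
  5: c→3  [deg 1]

Answer: DEADLOCK-FREE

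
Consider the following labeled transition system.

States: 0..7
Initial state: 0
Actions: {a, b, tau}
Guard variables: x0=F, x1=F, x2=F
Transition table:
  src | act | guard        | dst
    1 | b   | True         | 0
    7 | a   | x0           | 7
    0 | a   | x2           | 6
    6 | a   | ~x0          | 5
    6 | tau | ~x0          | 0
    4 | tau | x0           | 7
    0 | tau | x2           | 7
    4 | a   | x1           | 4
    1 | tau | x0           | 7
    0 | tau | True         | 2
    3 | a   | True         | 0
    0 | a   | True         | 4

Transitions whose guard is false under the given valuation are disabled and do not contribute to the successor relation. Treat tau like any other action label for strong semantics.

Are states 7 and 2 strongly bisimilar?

Answer: BISIMILAR

Working:
Bisimulation quotient by refinement:
  π0 = {{0,1,2,3,4,5,6,7}}
  π1 = {{0,6},{1},{2,4,5,7},{3}}
  π2 = {{0},{1},{2,4,5,7},{3},{6}}
Fixed point at round 3; 5 class(es).
7∈{2,4,5,7}, 2∈{2,4,5,7}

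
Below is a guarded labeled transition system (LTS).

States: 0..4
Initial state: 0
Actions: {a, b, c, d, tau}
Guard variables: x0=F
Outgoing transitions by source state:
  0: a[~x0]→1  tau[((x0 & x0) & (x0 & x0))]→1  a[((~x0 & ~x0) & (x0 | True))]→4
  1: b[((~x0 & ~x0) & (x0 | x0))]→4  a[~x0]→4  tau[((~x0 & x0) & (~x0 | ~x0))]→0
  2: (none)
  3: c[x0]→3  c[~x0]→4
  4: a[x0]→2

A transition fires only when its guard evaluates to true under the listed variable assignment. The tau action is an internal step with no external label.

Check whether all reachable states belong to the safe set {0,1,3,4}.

Answer: INVARIANT HOLDS

Analysis:
Safe = {0,1,3,4}
R = {0,1,4}
  0: ok
  1: ok
  4: ok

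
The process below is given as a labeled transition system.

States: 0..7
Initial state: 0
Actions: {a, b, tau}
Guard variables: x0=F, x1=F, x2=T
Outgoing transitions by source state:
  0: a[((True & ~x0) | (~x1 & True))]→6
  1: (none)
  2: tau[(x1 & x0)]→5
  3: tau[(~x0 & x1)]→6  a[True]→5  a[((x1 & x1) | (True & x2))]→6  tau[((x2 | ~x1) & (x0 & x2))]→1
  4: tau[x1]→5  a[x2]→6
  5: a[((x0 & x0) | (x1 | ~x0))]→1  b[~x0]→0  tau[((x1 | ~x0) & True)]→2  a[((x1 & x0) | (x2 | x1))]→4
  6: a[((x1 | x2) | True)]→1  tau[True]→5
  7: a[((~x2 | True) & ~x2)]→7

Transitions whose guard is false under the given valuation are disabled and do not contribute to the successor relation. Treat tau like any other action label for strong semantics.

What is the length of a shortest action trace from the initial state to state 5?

Answer: 2

Working:
BFS to 5:
  L0 = {0}
  L1 = {6}
  L2 = {1,5}
first hit 5 at d=2 via a·tau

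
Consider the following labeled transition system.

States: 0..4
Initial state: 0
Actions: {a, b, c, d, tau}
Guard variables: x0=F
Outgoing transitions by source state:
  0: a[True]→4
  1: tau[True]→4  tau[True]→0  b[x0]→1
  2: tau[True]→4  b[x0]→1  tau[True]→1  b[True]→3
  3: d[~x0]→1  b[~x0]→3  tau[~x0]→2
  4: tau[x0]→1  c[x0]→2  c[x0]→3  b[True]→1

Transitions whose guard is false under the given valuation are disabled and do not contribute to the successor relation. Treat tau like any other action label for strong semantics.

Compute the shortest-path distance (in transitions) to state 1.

Answer: 2

Trace:
BFS to 1:
  Layer 0: {0}
  Layer 1: {4}
  Layer 2: {1}
1 enters at depth 2; path a·b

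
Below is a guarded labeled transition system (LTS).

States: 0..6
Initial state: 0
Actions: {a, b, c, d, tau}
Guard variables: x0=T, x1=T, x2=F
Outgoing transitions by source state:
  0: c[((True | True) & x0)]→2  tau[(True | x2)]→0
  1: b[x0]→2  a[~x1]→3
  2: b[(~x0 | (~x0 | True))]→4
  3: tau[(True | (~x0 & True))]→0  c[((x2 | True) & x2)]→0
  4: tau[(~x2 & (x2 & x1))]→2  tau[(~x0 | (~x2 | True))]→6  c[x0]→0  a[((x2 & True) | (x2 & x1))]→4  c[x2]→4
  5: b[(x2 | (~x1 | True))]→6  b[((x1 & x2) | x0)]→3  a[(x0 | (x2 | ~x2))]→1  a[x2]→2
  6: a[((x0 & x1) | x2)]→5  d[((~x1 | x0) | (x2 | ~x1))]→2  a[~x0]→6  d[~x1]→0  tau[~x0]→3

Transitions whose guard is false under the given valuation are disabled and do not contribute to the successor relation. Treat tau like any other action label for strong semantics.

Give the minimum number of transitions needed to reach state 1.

Breadth-first toward 1:
  depth 0: {0}
  depth 1: {2}
  depth 2: {4}
  depth 3: {6}
  depth 4: {5}
  depth 5: {1,3}
1 enters at depth 5; path c·b·tau·a·a

Answer: 5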